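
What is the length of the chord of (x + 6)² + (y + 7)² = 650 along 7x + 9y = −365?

Centre (−6, −7), r² = 650. Perpendicular distance d from centre to line = |260| / √130 = 260/√130.
Half the chord is √(r² − d²) = √(130), so the full chord is 2√130.

2√130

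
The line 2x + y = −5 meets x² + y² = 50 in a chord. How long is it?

6√5

The distance from (0, 0) to the line is 5/√5, and r² = 50.
Half the chord is √(r² − d²) = √(45), so the full chord is 6√5.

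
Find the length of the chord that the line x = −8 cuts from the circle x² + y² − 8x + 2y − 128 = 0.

The line gives x = −8. Substituting into the circle:
y² + 2y = 0
y = 0 or y = −2, giving (−8, 0) and (−8, −2).
|(−8, 0) − (−8, −2)| = √((0)² + (2)²) = 2.

2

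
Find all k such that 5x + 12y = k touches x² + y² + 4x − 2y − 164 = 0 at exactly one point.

For a tangent, require d(centre, line) = r = 13.
|5·(−2) + 12·1 − k| / √169 = 13
|k − (2)| = 13·13, so k = 171 or k = −167.

k = −167 or k = 171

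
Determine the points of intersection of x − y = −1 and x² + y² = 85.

Express y = x + 1 and substitute into the circle:
2x² + 2x − 84 = 0  ⟹  x² + x − 42 = 0
x = 6 or x = −7, giving (6, 7) and (−7, −6).

(−7, −6) and (6, 7)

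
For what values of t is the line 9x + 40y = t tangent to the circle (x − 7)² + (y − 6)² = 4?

t = 221 or t = 385

The line touches the circle iff its distance from (7, 6) is 2:
|9·7 + 40·6 − t| / √1681 = 2
|t − (303)| = 2·41, so t = 385 or t = 221.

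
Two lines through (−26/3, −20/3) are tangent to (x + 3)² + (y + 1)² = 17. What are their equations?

x − 4y = 18 and 4x − y = −28

A line y − (−20/3) = m(x − (−26/3)) is tangent when its distance from (−3, −1) is √17:
[m·(17/3) − (17/3)]² = 17(m² + 1)
4m² − 17m + 4 = 0, so m = 1/4 or m = 4.
With m = 1/4: x − 4y = 18. With m = 4: 4x − y = −28.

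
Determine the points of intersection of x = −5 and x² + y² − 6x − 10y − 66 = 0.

(−5, −1) and (−5, 11)

The line gives x = −5. Substituting into the circle:
y² − 10y − 11 = 0
y = 11 or y = −1, giving (−5, 11) and (−5, −1).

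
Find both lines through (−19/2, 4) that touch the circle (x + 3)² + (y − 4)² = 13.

2x + 3y = −7 and 2x − 3y = −31

Let a tangent through (−19/2, 4) have slope m. Its distance from (−3, 4) must equal √13:
(13/2m − (0))² = 13(m² + 1)
9m² − 4 = 0, so m = −2/3 or m = 2/3.
With m = −2/3: 2x + 3y = −7. With m = 2/3: 2x − 3y = −31.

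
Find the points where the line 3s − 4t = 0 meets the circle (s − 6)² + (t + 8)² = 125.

Express t = (3s)/4 and substitute into the circle:
25s² − 400 = 0  ⟹  s² − 16 = 0
s = 4 or s = −4, giving (4, 3) and (−4, −3).

(−4, −3) and (4, 3)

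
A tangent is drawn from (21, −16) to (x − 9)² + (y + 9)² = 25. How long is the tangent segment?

Centre (9, −9), r² = 25. |PO|² = (12)² + (−7)² = 193.
Power of the point: PT² = |PO|² − r² = 168, so PT = 2√42.

2√42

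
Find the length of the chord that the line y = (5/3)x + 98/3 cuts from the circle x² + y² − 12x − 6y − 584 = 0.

Express y = (98 + 5x)/3 and substitute into the circle:
34x² + 782x + 2584 = 0  ⟹  x² + 23x + 76 = 0
x = −4 or x = −19, giving (−4, 26) and (−19, 1).
Chord length = distance between (−4, 26) and (−19, 1) = √850 = 5√34.

5√34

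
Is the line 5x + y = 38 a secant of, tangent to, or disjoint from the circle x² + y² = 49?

disjoint

Substituting the line into the circle gives 26x² − 380x + 1395 = 0.
Δ = 144400 − 145080 = −680.
No real roots: the line does not meet the circle.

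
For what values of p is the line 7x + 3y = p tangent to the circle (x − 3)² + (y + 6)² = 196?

p = 3 ± 14√58

Tangency holds when the distance from the centre (3, −6) to the line equals the radius 14:
|7·3 + 3·(−6) − p| / √58 = 14
|p − (3)| = 14√58.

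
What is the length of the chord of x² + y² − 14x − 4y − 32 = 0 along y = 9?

Centre (7, 2), r² = 85. Perpendicular distance d from centre to line = |−7| / √1 = 7.
Chord = 2√(r² − d²) = 2·√(36) = 12.

12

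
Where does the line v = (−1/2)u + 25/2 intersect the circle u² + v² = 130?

Substitute v = (25 − u)/2:
5u² − 50u + 105 = 0  ⟹  u² − 10u + 21 = 0
u = 7 or u = 3, giving (7, 9) and (3, 11).

(3, 11) and (7, 9)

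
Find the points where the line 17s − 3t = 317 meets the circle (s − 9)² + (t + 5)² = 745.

From the line, t = (−317 + 17s)/3. Substituting:
298s² − 10430s + 85228 = 0  ⟹  s² − 35s + 286 = 0
s = 22 or s = 13, giving (22, 19) and (13, −32).

(13, −32) and (22, 19)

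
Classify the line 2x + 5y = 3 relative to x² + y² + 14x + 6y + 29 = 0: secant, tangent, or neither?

d² = (2·(−7) + 5·(−3) − (3))²/29 = 1024/29; r² = 29.
Since d² > r², the line lies outside the circle.

neither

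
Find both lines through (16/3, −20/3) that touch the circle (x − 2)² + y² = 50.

x − 7y = 52 and x − y = 12

Let a tangent through (16/3, −20/3) have slope m. Its distance from (2, 0) must equal 5√2:
[m·(−10/3) − (20/3)]² = 50(m² + 1)
7m² − 8m + 1 = 0, so m = 1/7 or m = 1.
Through (16/3, −20/3) these give x − 7y = 52 and x − y = 12.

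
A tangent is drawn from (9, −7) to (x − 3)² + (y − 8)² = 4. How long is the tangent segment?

Centre (3, 8), r² = 4. |PO|² = (6)² + (−15)² = 261.
The tangent meets the radius at right angles, so tangent² = |PO|² − r² = 261 − 4 = 257.

√257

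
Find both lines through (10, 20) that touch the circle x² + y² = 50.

Write the tangent as mx − y + (20 − m·(10)) = 0 and set its distance from the centre to 5√2:
(−10m − (−20))² = 50(m² + 1)
m² − 8m + 7 = 0, so m = 1 or m = 7.
Through (10, 20) these give x − y = −10 and 7x − y = 50.

x − y = −10 and 7x − y = 50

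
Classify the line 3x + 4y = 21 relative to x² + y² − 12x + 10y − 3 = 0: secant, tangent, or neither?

Substituting the line into the circle gives 25x² − 438x + 1233 = 0.
Δ = 191844 − 123300 = 68544.
Two real roots: the line is a secant.

secant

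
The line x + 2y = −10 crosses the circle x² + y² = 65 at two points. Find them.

(−8, −1) and (4, −7)

From the line, y = (−10 − x)/2. Substituting:
5x² + 20x − 160 = 0  ⟹  x² + 4x − 32 = 0
x = 4 or x = −8, giving (4, −7) and (−8, −1).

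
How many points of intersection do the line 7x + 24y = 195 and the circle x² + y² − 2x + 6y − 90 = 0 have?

d² = (7·1 + 24·(−3) − (195))²/625 = 2704/25; r² = 100.
Since d² > r², the line lies outside the circle.

0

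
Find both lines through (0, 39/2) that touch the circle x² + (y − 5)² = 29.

A line y − (39/2) = m(x − (0)) is tangent when its distance from (0, 5) is √29:
[m·(0) − (−29/2)]² = 29(m² + 1)
4m² − 25 = 0, so m = 5/2 or m = −5/2.
With m = 5/2: 5x − 2y = −39. With m = −5/2: 5x + 2y = 39.

5x − 2y = −39 and 5x + 2y = 39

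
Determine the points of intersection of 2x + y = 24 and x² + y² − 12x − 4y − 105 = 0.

From the line, y = −2x + 24. Substituting:
5x² − 100x + 375 = 0  ⟹  x² − 20x + 75 = 0
x = 15 or x = 5, giving (15, −6) and (5, 14).

(5, 14) and (15, −6)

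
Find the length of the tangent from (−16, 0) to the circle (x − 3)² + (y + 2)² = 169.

With centre O = (3, −2), |OP|² = 365 and r² = 169.
Power of the point: PT² = |PO|² − r² = 196, so PT = 14.

14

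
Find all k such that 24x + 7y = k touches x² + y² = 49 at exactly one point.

Tangency holds when the distance from the centre (0, 0) to the line equals the radius 7:
|24·0 + 7·0 − k| / √625 = 7
|k| = 7·25, so k = 175 or k = −175.

k = −175 or k = 175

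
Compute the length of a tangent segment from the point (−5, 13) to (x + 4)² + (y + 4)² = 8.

With centre O = (−4, −4), |OP|² = 290 and r² = 8.
The tangent meets the radius at right angles, so tangent² = |PO|² − r² = 290 − 8 = 282.

√282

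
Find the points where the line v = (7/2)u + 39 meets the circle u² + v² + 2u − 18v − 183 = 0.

(−12, −3) and (−4, 25)

Express v = (78 + 7u)/2 and substitute into the circle:
53u² + 848u + 2544 = 0  ⟹  u² + 16u + 48 = 0
u = −4 or u = −12, giving (−4, 25) and (−12, −3).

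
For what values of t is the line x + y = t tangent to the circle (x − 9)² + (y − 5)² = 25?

t = 14 ± 5√2

The line touches the circle iff its distance from (9, 5) is 5:
|1·9 + 1·5 − t| / √2 = 5
|t − (14)| = 5√2.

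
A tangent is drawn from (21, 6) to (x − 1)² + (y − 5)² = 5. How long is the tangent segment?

Centre (1, 5), r² = 5. |PO|² = (20)² + (1)² = 401.
By the tangent–radius right angle, tangent length = √(|PO|² − r²) = √396 = 6√11.

6√11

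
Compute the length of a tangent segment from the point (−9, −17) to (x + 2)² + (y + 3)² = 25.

With centre O = (−2, −3), |OP|² = 245 and r² = 25.
Power of the point: PT² = |PO|² − r² = 220, so PT = 2√55.

2√55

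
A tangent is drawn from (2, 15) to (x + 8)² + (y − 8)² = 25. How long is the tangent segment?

2√31

The centre is (−8, 8) and r = 5. The square of the distance from P to the centre is 100 + 49 = 149.
By the tangent–radius right angle, tangent length = √(|PO|² − r²) = √124 = 2√31.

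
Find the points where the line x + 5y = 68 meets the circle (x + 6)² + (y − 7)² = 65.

Express y = (68 − x)/5 and substitute into the circle:
26x² + 234x + 364 = 0  ⟹  x² + 9x + 14 = 0
x = −2 or x = −7, giving (−2, 14) and (−7, 15).

(−7, 15) and (−2, 14)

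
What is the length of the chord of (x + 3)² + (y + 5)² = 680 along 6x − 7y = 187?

Centre (−3, −5), r² = 680. Perpendicular distance d from centre to line = |−170| / √85 = 170/√85.
Chord = 2√(r² − d²) = 2·√(340) = 4√85.

4√85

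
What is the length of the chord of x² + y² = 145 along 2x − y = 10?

The distance from (0, 0) to the line is 10/√5, and r² = 145.
Chord = 2√(r² − d²) = 2·√(125) = 10√5.

10√5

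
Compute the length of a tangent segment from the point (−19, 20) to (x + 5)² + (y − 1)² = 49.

2√127

The centre is (−5, 1) and r = 7. The square of the distance from P to the centre is 196 + 361 = 557.
By the tangent–radius right angle, tangent length = √(|PO|² − r²) = √508 = 2√127.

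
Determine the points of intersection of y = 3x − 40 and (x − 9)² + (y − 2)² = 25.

(13, −1) and (14, 2)

Substitute y = 3x − 40:
10x² − 270x + 1820 = 0  ⟹  x² − 27x + 182 = 0
x = 14 or x = 13, giving (14, 2) and (13, −1).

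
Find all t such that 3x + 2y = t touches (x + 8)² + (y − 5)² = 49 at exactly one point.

Tangency holds when the distance from the centre (−8, 5) to the line equals the radius 7:
|3·(−8) + 2·5 − t| / √13 = 7
|t − (−14)| = 7√13.

t = −14 ± 7√13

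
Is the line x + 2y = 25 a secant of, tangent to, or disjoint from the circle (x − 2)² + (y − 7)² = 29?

secant

d² = (1·2 + 2·7 − (25))²/5 = 81/5; r² = 29.
Since d² < r², the line cuts the circle twice.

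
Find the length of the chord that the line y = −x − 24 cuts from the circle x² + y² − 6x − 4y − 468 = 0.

11√2

Centre (3, 2), r² = 481. Perpendicular distance d from centre to line = |29| / √2 = 29/√2.
Half the chord is √(r² − d²) = √(121/2), so the full chord is 11√2.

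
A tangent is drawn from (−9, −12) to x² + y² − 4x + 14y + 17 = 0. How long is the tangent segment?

√110

The centre is (2, −7) and r = 6. The square of the distance from P to the centre is 121 + 25 = 146.
Power of the point: PT² = |PO|² − r² = 110, so PT = √110.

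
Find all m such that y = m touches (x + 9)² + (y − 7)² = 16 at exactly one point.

m = 3 or m = 11

For a tangent, require d(centre, line) = r = 4.
|0·(−9) + 1·7 − m| / √1 = 4
|m − (7)| = 4, so m = 11 or m = 3.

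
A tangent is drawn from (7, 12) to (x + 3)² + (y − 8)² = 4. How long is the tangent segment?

4√7

Centre (−3, 8), r² = 4. |PO|² = (10)² + (4)² = 116.
The tangent meets the radius at right angles, so tangent² = |PO|² − r² = 116 − 4 = 112.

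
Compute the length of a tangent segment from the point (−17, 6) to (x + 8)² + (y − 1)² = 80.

The centre is (−8, 1) and r = 4√5. The square of the distance from P to the centre is 81 + 25 = 106.
Power of the point: PT² = |PO|² − r² = 26, so PT = √26.

√26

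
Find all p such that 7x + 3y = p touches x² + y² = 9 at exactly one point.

p = ±3√58

The line touches the circle iff its distance from (0, 0) is 3:
|7·0 + 3·0 − p| / √58 = 3
|p| = 3√58.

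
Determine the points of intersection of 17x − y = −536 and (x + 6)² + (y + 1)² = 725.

(−32, −8) and (−31, 9)

From the line, y = 17x + 536. Substituting:
290x² + 18270x + 287680 = 0  ⟹  x² + 63x + 992 = 0
x = −31 or x = −32, giving (−31, 9) and (−32, −8).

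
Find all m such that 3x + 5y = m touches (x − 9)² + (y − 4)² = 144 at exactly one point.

Tangency holds when the distance from the centre (9, 4) to the line equals the radius 12:
|3·9 + 5·4 − m| / √34 = 12
|m − (47)| = 12√34.

m = 47 ± 12√34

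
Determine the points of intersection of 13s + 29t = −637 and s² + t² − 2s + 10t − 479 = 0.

From the line, t = (−637 − 13s)/29. Substituting:
1010s² + 11110s − 181800 = 0  ⟹  s² + 11s − 180 = 0
s = 9 or s = −20, giving (9, −26) and (−20, −13).

(−20, −13) and (9, −26)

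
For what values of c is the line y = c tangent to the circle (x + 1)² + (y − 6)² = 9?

c = 3 or c = 9

Tangency holds when the distance from the centre (−1, 6) to the line equals the radius 3:
|0·(−1) + 1·6 − c| / √1 = 3
|c − (6)| = 3, so c = 9 or c = 3.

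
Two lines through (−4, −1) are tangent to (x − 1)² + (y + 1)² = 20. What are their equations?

2x + y = −9 and 2x − y = −7

Write the tangent as mx − y + (−1 − m·(−4)) = 0 and set its distance from the centre to 2√5:
(5m − (0))² = 20(m² + 1)
m² − 4 = 0, so m = −2 or m = 2.
With m = −2: 2x + y = −9. With m = 2: 2x − y = −7.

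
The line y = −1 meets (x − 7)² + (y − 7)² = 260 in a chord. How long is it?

Express y = −1 and substitute into the circle:
x² − 14x − 147 = 0
x = 21 or x = −7, giving (21, −1) and (−7, −1).
|(21, −1) − (−7, −1)| = √((28)² + (0)²) = 28.

28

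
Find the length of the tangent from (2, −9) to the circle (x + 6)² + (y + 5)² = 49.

With centre O = (−6, −5), |OP|² = 80 and r² = 49.
Power of the point: PT² = |PO|² − r² = 31, so PT = √31.

√31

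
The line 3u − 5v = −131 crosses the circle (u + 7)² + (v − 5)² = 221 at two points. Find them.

From the line, v = (131 + 3u)/5. Substituting:
34u² + 986u + 6936 = 0  ⟹  u² + 29u + 204 = 0
u = −12 or u = −17, giving (−12, 19) and (−17, 16).

(−17, 16) and (−12, 19)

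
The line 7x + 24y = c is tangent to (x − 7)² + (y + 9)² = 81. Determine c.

Tangency holds when the distance from the centre (7, −9) to the line equals the radius 9:
|7·7 + 24·(−9) − c| / √625 = 9
|c − (−167)| = 9·25, so c = 58 or c = −392.

c = −392 or c = 58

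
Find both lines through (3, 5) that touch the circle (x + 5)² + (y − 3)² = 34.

3x + 5y = 34 and 5x − 3y = 0

Let a tangent through (3, 5) have slope m. Its distance from (−5, 3) must equal √34:
(−8m − (−2))² = 34(m² + 1)
15m² − 16m − 15 = 0, so m = −3/5 or m = 5/3.
With m = −3/5: 3x + 5y = 34. With m = 5/3: 5x − 3y = 0.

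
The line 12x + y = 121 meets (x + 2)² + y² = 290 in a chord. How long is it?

Substitute y = −12x + 121:
145x² − 2900x + 14355 = 0  ⟹  x² − 20x + 99 = 0
x = 11 or x = 9, giving (11, −11) and (9, 13).
|(11, −11) − (9, 13)| = √((2)² + (−24)²) = 2√145.

2√145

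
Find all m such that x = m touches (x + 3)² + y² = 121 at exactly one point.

For a tangent, require d(centre, line) = r = 11.
|1·(−3) + 0·0 − m| / √1 = 11
|m − (−3)| = 11, so m = 8 or m = −14.

m = −14 or m = 8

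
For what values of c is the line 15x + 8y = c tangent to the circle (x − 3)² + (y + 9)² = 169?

For a tangent, require d(centre, line) = r = 13.
|15·3 + 8·(−9) − c| / √289 = 13
|c − (−27)| = 13·17, so c = 194 or c = −248.

c = −248 or c = 194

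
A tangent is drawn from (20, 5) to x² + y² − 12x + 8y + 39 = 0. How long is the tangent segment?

With centre O = (6, −4), |OP|² = 277 and r² = 13.
Power of the point: PT² = |PO|² − r² = 264, so PT = 2√66.

2√66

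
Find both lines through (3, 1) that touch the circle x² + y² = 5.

x + 2y = 5 and 2x − y = 5

Write the tangent as mx − y + (1 − m·(3)) = 0 and set its distance from the centre to √5:
(−3m − (−1))² = 5(m² + 1)
2m² − 3m − 2 = 0, so m = −1/2 or m = 2.
With m = −1/2: x + 2y = 5. With m = 2: 2x − y = 5.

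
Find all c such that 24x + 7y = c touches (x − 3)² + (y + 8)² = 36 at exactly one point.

For a tangent, require d(centre, line) = r = 6.
|24·3 + 7·(−8) − c| / √625 = 6
|c − (16)| = 6·25, so c = 166 or c = −134.

c = −134 or c = 166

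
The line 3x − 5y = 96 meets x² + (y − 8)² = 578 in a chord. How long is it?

2√34

Centre (0, 8), r² = 578. Perpendicular distance d from centre to line = |−136| / √34 = 136/√34.
Chord = 2√(r² − d²) = 2·√(34) = 2√34.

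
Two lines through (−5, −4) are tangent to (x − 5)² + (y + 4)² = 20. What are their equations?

A line y − (−4) = m(x − (−5)) is tangent when its distance from (5, −4) is 2√5:
(10m − (0))² = 20(m² + 1)
4m² − 1 = 0, so m = −1/2 or m = 1/2.
Through (−5, −4) these give x + 2y = −13 and x − 2y = 3.

x + 2y = −13 and x − 2y = 3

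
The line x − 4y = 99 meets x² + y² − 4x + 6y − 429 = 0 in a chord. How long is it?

Substitute y = (−99 + x)/4:
17x² − 238x + 561 = 0  ⟹  x² − 14x + 33 = 0
x = 11 or x = 3, giving (11, −22) and (3, −24).
Chord length = distance between (11, −22) and (3, −24) = √68 = 2√17.

2√17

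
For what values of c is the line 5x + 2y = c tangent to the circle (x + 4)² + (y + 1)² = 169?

For a tangent, require d(centre, line) = r = 13.
|5·(−4) + 2·(−1) − c| / √29 = 13
|c − (−22)| = 13√29.

c = −22 ± 13√29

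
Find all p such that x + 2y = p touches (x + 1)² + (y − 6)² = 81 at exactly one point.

Tangency holds when the distance from the centre (−1, 6) to the line equals the radius 9:
|1·(−1) + 2·6 − p| / √5 = 9
|p − (11)| = 9√5.

p = 11 ± 9√5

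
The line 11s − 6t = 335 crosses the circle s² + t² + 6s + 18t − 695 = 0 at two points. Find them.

Express t = (−335 + 11s)/6 and substitute into the circle:
157s² − 5966s + 51025 = 0  ⟹  s² − 38s + 325 = 0
s = 25 or s = 13, giving (25, −10) and (13, −32).

(13, −32) and (25, −10)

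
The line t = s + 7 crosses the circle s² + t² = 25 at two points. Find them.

Substitute t = s + 7:
2s² + 14s + 24 = 0  ⟹  s² + 7s + 12 = 0
s = −3 or s = −4, giving (−3, 4) and (−4, 3).

(−4, 3) and (−3, 4)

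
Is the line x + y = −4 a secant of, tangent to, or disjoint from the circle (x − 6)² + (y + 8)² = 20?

secant

Centre (6, −8), r² = 20. Distance² from centre to line = (2)²/2 = 2.
Since d² < r², the line cuts the circle twice.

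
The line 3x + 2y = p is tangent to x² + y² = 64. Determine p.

The line touches the circle iff its distance from (0, 0) is 8:
|3·0 + 2·0 − p| / √13 = 8
|p| = 8√13.

p = ±8√13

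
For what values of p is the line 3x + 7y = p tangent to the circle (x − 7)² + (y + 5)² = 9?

Tangency holds when the distance from the centre (7, −5) to the line equals the radius 3:
|3·7 + 7·(−5) − p| / √58 = 3
|p − (−14)| = 3√58.

p = −14 ± 3√58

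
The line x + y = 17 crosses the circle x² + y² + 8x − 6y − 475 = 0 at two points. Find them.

(−8, 25) and (18, −1)

From the line, y = −x + 17. Substituting:
2x² − 20x − 288 = 0  ⟹  x² − 10x − 144 = 0
x = 18 or x = −8, giving (18, −1) and (−8, 25).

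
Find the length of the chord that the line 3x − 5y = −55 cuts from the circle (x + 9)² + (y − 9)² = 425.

7√34

From the line, y = (55 + 3x)/5. Substituting:
34x² + 510x − 8500 = 0  ⟹  x² + 15x − 250 = 0
x = 10 or x = −25, giving (10, 17) and (−25, −4).
|(10, 17) − (−25, −4)| = √((35)² + (21)²) = 7√34.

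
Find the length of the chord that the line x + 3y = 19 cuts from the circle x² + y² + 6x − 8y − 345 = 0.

Centre (−3, 4), r² = 370. Perpendicular distance d from centre to line = |−10| / √10 = 10/√10.
Chord = 2√(r² − d²) = 2·√(360) = 12√10.

12√10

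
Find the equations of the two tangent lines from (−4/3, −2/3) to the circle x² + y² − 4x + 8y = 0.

Write the tangent as mx − y + (−2/3 − m·(−4/3)) = 0 and set its distance from the centre to 2√5:
[m·(10/3) − (−10/3)]² = 20(m² + 1)
2m² − 5m + 2 = 0, so m = 2 or m = 1/2.
With m = 2: 2x − y = −2. With m = 1/2: x − 2y = 0.

2x − y = −2 and x − 2y = 0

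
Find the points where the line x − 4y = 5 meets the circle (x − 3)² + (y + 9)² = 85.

From the line, y = (−5 + x)/4. Substituting:
17x² − 34x − 255 = 0  ⟹  x² − 2x − 15 = 0
x = 5 or x = −3, giving (5, 0) and (−3, −2).

(−3, −2) and (5, 0)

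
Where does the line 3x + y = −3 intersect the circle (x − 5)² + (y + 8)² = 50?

From the line, y = −3x − 3. Substituting:
10x² − 40x = 0  ⟹  x² − 4x = 0
x = 4 or x = 0, giving (4, −15) and (0, −3).

(0, −3) and (4, −15)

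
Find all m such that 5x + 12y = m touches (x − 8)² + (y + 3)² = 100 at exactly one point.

Tangency holds when the distance from the centre (8, −3) to the line equals the radius 10:
|5·8 + 12·(−3) − m| / √169 = 10
|m − (4)| = 10·13, so m = 134 or m = −126.

m = −126 or m = 134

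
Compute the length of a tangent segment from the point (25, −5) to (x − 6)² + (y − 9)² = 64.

With centre O = (6, 9), |OP|² = 557 and r² = 64.
By the tangent–radius right angle, tangent length = √(|PO|² − r²) = √493.

√493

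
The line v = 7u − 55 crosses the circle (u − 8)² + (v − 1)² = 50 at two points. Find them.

Express v = 7u − 55 and substitute into the circle:
50u² − 800u + 3150 = 0  ⟹  u² − 16u + 63 = 0
u = 9 or u = 7, giving (9, 8) and (7, −6).

(7, −6) and (9, 8)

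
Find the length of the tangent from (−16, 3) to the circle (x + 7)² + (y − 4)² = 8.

√74

Centre (−7, 4), r² = 8. |PO|² = (−9)² + (−1)² = 82.
By the tangent–radius right angle, tangent length = √(|PO|² − r²) = √74.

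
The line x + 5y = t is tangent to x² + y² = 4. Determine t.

Tangency holds when the distance from the centre (0, 0) to the line equals the radius 2:
|1·0 + 5·0 − t| / √26 = 2
|t| = 2√26.

t = ±2√26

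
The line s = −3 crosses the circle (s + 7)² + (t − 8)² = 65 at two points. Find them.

(−3, 1) and (−3, 15)

The line gives s = −3. Substituting into the circle:
t² − 16t + 15 = 0
t = 15 or t = 1, giving (−3, 15) and (−3, 1).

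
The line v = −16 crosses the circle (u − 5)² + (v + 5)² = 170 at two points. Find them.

(−2, −16) and (12, −16)

From the line, v = −16. Substituting:
u² − 10u − 24 = 0
u = 12 or u = −2, giving (12, −16) and (−2, −16).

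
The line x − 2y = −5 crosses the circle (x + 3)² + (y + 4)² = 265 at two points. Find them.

(−19, −7) and (9, 7)

Substitute y = (5 + x)/2:
5x² + 50x − 855 = 0  ⟹  x² + 10x − 171 = 0
x = 9 or x = −19, giving (9, 7) and (−19, −7).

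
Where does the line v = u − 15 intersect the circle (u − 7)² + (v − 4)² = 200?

(5, −10) and (21, 6)

From the line, v = u − 15. Substituting:
2u² − 52u + 210 = 0  ⟹  u² − 26u + 105 = 0
u = 21 or u = 5, giving (21, 6) and (5, −10).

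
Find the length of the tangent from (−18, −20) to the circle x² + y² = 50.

√674

With centre O = (0, 0), |OP|² = 724 and r² = 50.
The tangent meets the radius at right angles, so tangent² = |PO|² − r² = 724 − 50 = 674.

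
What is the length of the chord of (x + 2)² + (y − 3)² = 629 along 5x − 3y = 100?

5√34

Centre (−2, 3), r² = 629. Perpendicular distance d from centre to line = |−119| / √34 = 119/√34.
Chord = 2√(r² − d²) = 2·√(425/2) = 5√34.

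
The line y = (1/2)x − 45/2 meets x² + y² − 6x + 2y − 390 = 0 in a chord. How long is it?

8√5

Substitute y = (−45 + x)/2:
5x² − 110x + 285 = 0  ⟹  x² − 22x + 57 = 0
x = 19 or x = 3, giving (19, −13) and (3, −21).
Chord length = distance between (19, −13) and (3, −21) = √320 = 8√5.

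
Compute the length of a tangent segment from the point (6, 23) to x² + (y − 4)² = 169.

Centre (0, 4), r² = 169. |PO|² = (6)² + (19)² = 397.
By the tangent–radius right angle, tangent length = √(|PO|² − r²) = √228 = 2√57.

2√57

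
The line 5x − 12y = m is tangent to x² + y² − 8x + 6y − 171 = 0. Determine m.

The line touches the circle iff its distance from (4, −3) is 14:
|5·4 − 12·(−3) − m| / √169 = 14
|m − (56)| = 14·13, so m = 238 or m = −126.

m = −126 or m = 238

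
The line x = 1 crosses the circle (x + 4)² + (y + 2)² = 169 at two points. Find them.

(1, −14) and (1, 10)

The line gives x = 1. Substituting into the circle:
y² + 4y − 140 = 0
y = 10 or y = −14, giving (1, 10) and (1, −14).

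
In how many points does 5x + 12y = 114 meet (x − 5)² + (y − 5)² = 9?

d² = (5·5 + 12·5 − (114))²/169 = 841/169; r² = 9.
Since d² < r², the line cuts the circle twice.

2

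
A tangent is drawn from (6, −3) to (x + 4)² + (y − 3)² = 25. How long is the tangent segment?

Centre (−4, 3), r² = 25. |PO|² = (10)² + (−6)² = 136.
Power of the point: PT² = |PO|² − r² = 111, so PT = √111.

√111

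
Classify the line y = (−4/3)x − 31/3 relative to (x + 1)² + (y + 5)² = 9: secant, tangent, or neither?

Substituting the line into the circle gives 25x² + 146x + 184 = 0.
Δ = 21316 − 18400 = 2916.
Two real roots: the line is a secant.

secant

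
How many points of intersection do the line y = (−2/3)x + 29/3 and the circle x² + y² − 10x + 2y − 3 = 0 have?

d² = (2·5 + 3·(−1) − (29))²/13 = 484/13; r² = 29.
Since d² > r², the line lies outside the circle.

0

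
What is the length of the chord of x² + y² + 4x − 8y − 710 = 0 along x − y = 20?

Substitute y = x − 20:
2x² − 44x − 150 = 0  ⟹  x² − 22x − 75 = 0
x = 25 or x = −3, giving (25, 5) and (−3, −23).
Chord length = distance between (25, 5) and (−3, −23) = √1568 = 28√2.

28√2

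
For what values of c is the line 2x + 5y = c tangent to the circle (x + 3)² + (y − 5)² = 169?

The line touches the circle iff its distance from (−3, 5) is 13:
|2·(−3) + 5·5 − c| / √29 = 13
|c − (19)| = 13√29.

c = 19 ± 13√29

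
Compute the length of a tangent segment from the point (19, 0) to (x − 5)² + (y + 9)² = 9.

With centre O = (5, −9), |OP|² = 277 and r² = 9.
By the tangent–radius right angle, tangent length = √(|PO|² − r²) = √268 = 2√67.

2√67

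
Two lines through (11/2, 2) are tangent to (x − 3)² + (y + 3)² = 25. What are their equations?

4x + 3y = 28 and y = 2

A line y − (2) = m(x − (11/2)) is tangent when its distance from (3, −3) is 5:
[m·(−5/2) − (−5)]² = 25(m² + 1)
3m² + 4m = 0, so m = −4/3 or m = 0.
Through (11/2, 2) these give 4x + 3y = 28 and y = 2.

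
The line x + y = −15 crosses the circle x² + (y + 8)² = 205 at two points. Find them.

(−13, −2) and (6, −21)

Substitute y = −x − 15:
2x² + 14x − 156 = 0  ⟹  x² + 7x − 78 = 0
x = 6 or x = −13, giving (6, −21) and (−13, −2).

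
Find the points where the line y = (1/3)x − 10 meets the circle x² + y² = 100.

(0, −10) and (6, −8)

Express y = (−30 + x)/3 and substitute into the circle:
10x² − 60x = 0  ⟹  x² − 6x = 0
x = 6 or x = 0, giving (6, −8) and (0, −10).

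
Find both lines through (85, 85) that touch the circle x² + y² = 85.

Let a tangent through (85, 85) have slope m. Its distance from (0, 0) must equal √85:
[m·(−85) − (−85)]² = 85(m² + 1)
42m² − 85m + 42 = 0, so m = 6/7 or m = 7/6.
With m = 6/7: 6x − 7y = −85. With m = 7/6: 7x − 6y = 85.

6x − 7y = −85 and 7x − 6y = 85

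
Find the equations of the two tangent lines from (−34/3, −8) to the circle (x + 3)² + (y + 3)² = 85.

6x + 7y = −124 and 9x + 2y = −118

A line y − (−8) = m(x − (−34/3)) is tangent when its distance from (−3, −3) is √85:
[m·(25/3) − (5)]² = 85(m² + 1)
14m² + 75m + 54 = 0, so m = −6/7 or m = −9/2.
With m = −6/7: 6x + 7y = −124. With m = −9/2: 9x + 2y = −118.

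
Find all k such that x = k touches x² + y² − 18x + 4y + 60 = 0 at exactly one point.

For a tangent, require d(centre, line) = r = 5.
|1·9 + 0·(−2) − k| / √1 = 5
|k − (9)| = 5, so k = 14 or k = 4.

k = 4 or k = 14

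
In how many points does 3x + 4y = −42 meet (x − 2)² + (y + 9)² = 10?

Substituting the line into the circle gives 25x² − 28x − 60 = 0.
Discriminant = (−28)² − 4·25·(−60) = 6784 > 0.
Two real roots: the line is a secant.

2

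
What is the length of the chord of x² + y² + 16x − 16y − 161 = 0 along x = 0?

30

Centre (−8, 8), r² = 289. Perpendicular distance d from centre to line = |−8| / √1 = 8.
Half the chord is √(r² − d²) = √(225), so the full chord is 30.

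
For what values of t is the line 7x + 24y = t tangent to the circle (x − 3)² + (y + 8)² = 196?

t = −521 or t = 179

For a tangent, require d(centre, line) = r = 14.
|7·3 + 24·(−8) − t| / √625 = 14
|t − (−171)| = 14·25, so t = 179 or t = −521.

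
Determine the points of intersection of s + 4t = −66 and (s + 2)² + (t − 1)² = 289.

Express t = (−66 − s)/4 and substitute into the circle:
17s² + 204s + 340 = 0  ⟹  s² + 12s + 20 = 0
s = −2 or s = −10, giving (−2, −16) and (−10, −14).

(−10, −14) and (−2, −16)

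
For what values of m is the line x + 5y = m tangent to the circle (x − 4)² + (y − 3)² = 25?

Tangency holds when the distance from the centre (4, 3) to the line equals the radius 5:
|1·4 + 5·3 − m| / √26 = 5
|m − (19)| = 5√26.

m = 19 ± 5√26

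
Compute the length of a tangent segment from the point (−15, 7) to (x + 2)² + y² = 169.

7

With centre O = (−2, 0), |OP|² = 218 and r² = 169.
Power of the point: PT² = |PO|² − r² = 49, so PT = 7.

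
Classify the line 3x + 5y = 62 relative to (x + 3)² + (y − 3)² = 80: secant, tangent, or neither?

neither

d² = (3·(−3) + 5·3 − (62))²/34 = 1568/17; r² = 80.
Since d² > r², the line lies outside the circle.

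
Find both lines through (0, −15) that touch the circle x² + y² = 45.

A line y − (−15) = m(x − (0)) is tangent when its distance from (0, 0) is 3√5:
[m·(0) − (15)]² = 45(m² + 1)
m² − 4 = 0, so m = −2 or m = 2.
Through (0, −15) these give 2x + y = −15 and 2x − y = 15.

2x + y = −15 and 2x − y = 15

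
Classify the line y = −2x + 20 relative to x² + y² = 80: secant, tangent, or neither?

d² = (2·0 + 1·0 − (20))²/5 = 80; r² = 80.
Since d² = r², the line is tangent.

tangent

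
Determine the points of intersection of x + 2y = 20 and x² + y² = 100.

Substitute y = (20 − x)/2:
5x² − 40x = 0  ⟹  x² − 8x = 0
x = 8 or x = 0, giving (8, 6) and (0, 10).

(0, 10) and (8, 6)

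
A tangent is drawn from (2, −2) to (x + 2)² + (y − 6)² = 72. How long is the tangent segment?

The centre is (−2, 6) and r = 6√2. The square of the distance from P to the centre is 16 + 64 = 80.
Power of the point: PT² = |PO|² − r² = 8, so PT = 2√2.

2√2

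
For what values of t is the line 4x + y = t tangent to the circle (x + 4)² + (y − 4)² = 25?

t = −12 ± 5√17

The line touches the circle iff its distance from (−4, 4) is 5:
|4·(−4) + 1·4 − t| / √17 = 5
|t − (−12)| = 5√17.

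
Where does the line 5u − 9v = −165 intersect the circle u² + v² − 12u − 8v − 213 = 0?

From the line, v = (165 + 5u)/9. Substituting:
106u² + 318u − 1908 = 0  ⟹  u² + 3u − 18 = 0
u = 3 or u = −6, giving (3, 20) and (−6, 15).

(−6, 15) and (3, 20)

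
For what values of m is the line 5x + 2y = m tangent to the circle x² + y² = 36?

Tangency holds when the distance from the centre (0, 0) to the line equals the radius 6:
|5·0 + 2·0 − m| / √29 = 6
|m| = 6√29.

m = ±6√29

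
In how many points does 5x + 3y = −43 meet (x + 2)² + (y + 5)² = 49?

Substituting the line into the circle gives 34x² + 316x + 379 = 0.
Discriminant = (316)² − 4·34·(379) = 48312 > 0.
Two real roots: the line is a secant.

2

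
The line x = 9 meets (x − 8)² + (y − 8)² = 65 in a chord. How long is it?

The distance from (8, 8) to the line is 1, and r² = 65.
Chord = 2√(r² − d²) = 2·√(64) = 16.

16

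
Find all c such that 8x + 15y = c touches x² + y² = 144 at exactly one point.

For a tangent, require d(centre, line) = r = 12.
|8·0 + 15·0 − c| / √289 = 12
|c| = 12·17, so c = 204 or c = −204.

c = −204 or c = 204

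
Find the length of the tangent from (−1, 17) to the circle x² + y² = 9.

With centre O = (0, 0), |OP|² = 290 and r² = 9.
By the tangent–radius right angle, tangent length = √(|PO|² − r²) = √281.

√281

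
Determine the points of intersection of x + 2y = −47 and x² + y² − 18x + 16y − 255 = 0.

From the line, y = (−47 − x)/2. Substituting:
5x² − 10x − 315 = 0  ⟹  x² − 2x − 63 = 0
x = 9 or x = −7, giving (9, −28) and (−7, −20).

(−7, −20) and (9, −28)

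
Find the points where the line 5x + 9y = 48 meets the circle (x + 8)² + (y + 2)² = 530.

(−21, 17) and (15, −3)

From the line, y = (48 − 5x)/9. Substituting:
106x² + 636x − 33390 = 0  ⟹  x² + 6x − 315 = 0
x = 15 or x = −21, giving (15, −3) and (−21, 17).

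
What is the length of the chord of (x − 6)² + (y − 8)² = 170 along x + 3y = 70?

Express y = (70 − x)/3 and substitute into the circle:
10x² − 200x + 910 = 0  ⟹  x² − 20x + 91 = 0
x = 13 or x = 7, giving (13, 19) and (7, 21).
|(13, 19) − (7, 21)| = √((6)² + (−2)²) = 2√10.

2√10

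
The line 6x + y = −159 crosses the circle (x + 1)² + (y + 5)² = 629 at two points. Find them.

Express y = −6x − 159 and substitute into the circle:
37x² + 1850x + 23088 = 0  ⟹  x² + 50x + 624 = 0
x = −24 or x = −26, giving (−24, −15) and (−26, −3).

(−26, −3) and (−24, −15)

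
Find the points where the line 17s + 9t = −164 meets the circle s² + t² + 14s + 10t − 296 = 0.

(−16, 12) and (2, −22)

Express t = (−164 − 17s)/9 and substitute into the circle:
370s² + 5180s − 11840 = 0  ⟹  s² + 14s − 32 = 0
s = 2 or s = −16, giving (2, −22) and (−16, 12).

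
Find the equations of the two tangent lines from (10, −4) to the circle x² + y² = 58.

3x − 7y = 58 and 7x + 3y = 58

Let a tangent through (10, −4) have slope m. Its distance from (0, 0) must equal √58:
[m·(−10) − (4)]² = 58(m² + 1)
21m² + 40m − 21 = 0, so m = 3/7 or m = −7/3.
Through (10, −4) these give 3x − 7y = 58 and 7x + 3y = 58.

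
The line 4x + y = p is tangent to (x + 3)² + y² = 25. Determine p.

Tangency holds when the distance from the centre (−3, 0) to the line equals the radius 5:
|4·(−3) + 1·0 − p| / √17 = 5
|p − (−12)| = 5√17.

p = −12 ± 5√17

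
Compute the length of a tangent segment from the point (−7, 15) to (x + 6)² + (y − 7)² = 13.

2√13

The centre is (−6, 7) and r = √13. The square of the distance from P to the centre is 1 + 64 = 65.
The tangent meets the radius at right angles, so tangent² = |PO|² − r² = 65 − 13 = 52.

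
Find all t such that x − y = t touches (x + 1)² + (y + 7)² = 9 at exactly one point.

t = 6 ± 3√2

The line touches the circle iff its distance from (−1, −7) is 3:
|1·(−1) − 1·(−7) − t| / √2 = 3
|t − (6)| = 3√2.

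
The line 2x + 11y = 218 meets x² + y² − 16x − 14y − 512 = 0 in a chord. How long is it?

20√5

Centre (8, 7), r² = 625. Perpendicular distance d from centre to line = |−125| / √125 = 125/√125.
Chord = 2√(r² − d²) = 2·√(500) = 20√5.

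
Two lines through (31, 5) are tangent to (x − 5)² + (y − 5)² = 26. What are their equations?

Let a tangent through (31, 5) have slope m. Its distance from (5, 5) must equal √26:
[m·(−26) − (0)]² = 26(m² + 1)
25m² − 1 = 0, so m = −1/5 or m = 1/5.
Through (31, 5) these give x + 5y = 56 and x − 5y = 6.

x + 5y = 56 and x − 5y = 6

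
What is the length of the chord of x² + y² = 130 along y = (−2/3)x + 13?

2√13

Express y = (39 − 2x)/3 and substitute into the circle:
13x² − 156x + 351 = 0  ⟹  x² − 12x + 27 = 0
x = 9 or x = 3, giving (9, 7) and (3, 11).
Chord length = distance between (9, 7) and (3, 11) = √52 = 2√13.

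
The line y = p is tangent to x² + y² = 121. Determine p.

For a tangent, require d(centre, line) = r = 11.
|0·0 + 1·0 − p| / √1 = 11
|p| = 11, so p = 11 or p = −11.

p = −11 or p = 11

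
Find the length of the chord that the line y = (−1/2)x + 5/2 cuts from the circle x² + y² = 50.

6√5

Centre (0, 0), r² = 50. Perpendicular distance d from centre to line = |−5| / √5 = 5/√5.
Chord = 2√(r² − d²) = 2·√(45) = 6√5.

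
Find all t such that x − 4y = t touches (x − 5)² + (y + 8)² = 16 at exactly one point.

For a tangent, require d(centre, line) = r = 4.
|1·5 − 4·(−8) − t| / √17 = 4
|t − (37)| = 4√17.

t = 37 ± 4√17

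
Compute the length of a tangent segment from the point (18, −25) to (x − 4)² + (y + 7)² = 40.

4√30

The centre is (4, −7) and r = 2√10. The square of the distance from P to the centre is 196 + 324 = 520.
Power of the point: PT² = |PO|² − r² = 480, so PT = 4√30.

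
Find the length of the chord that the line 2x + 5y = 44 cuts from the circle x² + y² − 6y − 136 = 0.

Express y = (44 − 2x)/5 and substitute into the circle:
29x² − 116x − 2784 = 0  ⟹  x² − 4x − 96 = 0
x = 12 or x = −8, giving (12, 4) and (−8, 12).
Chord length = distance between (12, 4) and (−8, 12) = √464 = 4√29.

4√29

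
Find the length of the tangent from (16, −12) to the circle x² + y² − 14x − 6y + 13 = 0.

3√29

Centre (7, 3), r² = 45. |PO|² = (9)² + (−15)² = 306.
The tangent meets the radius at right angles, so tangent² = |PO|² − r² = 306 − 45 = 261.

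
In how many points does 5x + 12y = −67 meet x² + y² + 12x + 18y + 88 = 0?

0

Centre (−6, −9), r² = 29. Distance² from centre to line = (−71)²/169 = 5041/169.
Since d² > r², the line lies outside the circle.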